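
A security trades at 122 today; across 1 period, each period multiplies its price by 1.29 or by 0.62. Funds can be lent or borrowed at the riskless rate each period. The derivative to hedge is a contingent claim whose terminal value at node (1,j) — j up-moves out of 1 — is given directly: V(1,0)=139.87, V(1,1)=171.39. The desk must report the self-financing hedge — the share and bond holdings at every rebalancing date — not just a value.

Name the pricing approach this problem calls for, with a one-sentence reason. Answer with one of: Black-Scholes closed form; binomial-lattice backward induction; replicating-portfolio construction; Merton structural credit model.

Key observation: the task asks for the hedge itself — share and bond holdings at every node of the 1-period tree on spot 122 with factors 1.29/0.62 — which is exactly what the replicating-portfolio construction produces.

framework: replicating-portfolio construction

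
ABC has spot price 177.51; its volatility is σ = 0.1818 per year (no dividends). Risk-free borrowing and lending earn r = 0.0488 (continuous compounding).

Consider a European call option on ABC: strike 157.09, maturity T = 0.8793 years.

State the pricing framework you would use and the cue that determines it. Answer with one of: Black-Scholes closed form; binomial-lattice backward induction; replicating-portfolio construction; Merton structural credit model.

Key observation: a European-exercise option on ABC struck at 157.09 — a GBM underlying with constant parameters — admits an analytic price: the data contain no early exercise, no discrete tree, no debt structure.

framework: Black-Scholes closed form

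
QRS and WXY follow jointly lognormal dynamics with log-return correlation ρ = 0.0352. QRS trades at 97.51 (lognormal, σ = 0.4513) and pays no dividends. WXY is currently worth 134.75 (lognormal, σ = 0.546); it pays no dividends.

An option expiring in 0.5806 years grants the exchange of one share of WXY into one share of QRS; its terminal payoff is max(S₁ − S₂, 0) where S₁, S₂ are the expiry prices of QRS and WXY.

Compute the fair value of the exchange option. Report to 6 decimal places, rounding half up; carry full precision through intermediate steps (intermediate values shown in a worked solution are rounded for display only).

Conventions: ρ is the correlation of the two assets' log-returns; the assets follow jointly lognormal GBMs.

exchange price = 9.899866

σ_eff = √(σ₁² + σ₂² − 2ρσ₁σ₂) = √(0.4513² + 0.546² − 2·0.0352·0.4513·0.546) = 0.696018
d₁ = (ln(S₁/S₂) + (q₂ − q₁ + σ_eff²/2)T) / (σ_eff√T) = (ln(97.51/134.75) + (0.0 − 0.0 + 0.242220)·0.5806) / 0.530345 = -0.344744
d₂ = d₁ − σ_eff√T = -0.344744 − 0.530345 = -0.875089
N(d₁) = 0.365144,  N(d₂) = 0.190763
V = S₁·e^{−q₁T}·N(d₁) − S₂·e^{−q₂T}·N(d₂) = 35.605144 − 25.705279 = 9.899866
Key observation: r never enters — measured in units of WXY, the claim is a call on S₁/S₂ struck at 1, so only the dividend yields and σ_eff matter.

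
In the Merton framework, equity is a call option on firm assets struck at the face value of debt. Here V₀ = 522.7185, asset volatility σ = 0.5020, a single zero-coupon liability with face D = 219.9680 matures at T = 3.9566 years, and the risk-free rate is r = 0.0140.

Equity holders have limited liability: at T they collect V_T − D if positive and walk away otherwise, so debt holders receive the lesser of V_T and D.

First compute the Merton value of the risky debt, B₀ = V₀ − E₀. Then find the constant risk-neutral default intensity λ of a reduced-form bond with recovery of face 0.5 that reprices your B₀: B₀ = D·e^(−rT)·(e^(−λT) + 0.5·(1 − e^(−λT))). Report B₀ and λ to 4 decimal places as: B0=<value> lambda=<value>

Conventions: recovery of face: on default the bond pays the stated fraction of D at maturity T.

B0=178.7101 lambda=0.0839

With assets at 522.7185 and a single debt payment of 219.9680 at 3.9566 years:
d₁ = [ln(V₀/D) + (r + σ²/2)T] / (σ√T)
   = [ln(522.7185/219.9680) + (0.0140 + 0.5·0.5020²)·3.9566] / (0.5020·√3.9566)
   = [0.865561 + 0.553932] / 0.998538 = 1.421571
d₂ = d₁ − σ√T = 1.421571 − 0.998538 = 0.423032
N(d₁) = 0.922425,  N(d₂) = 0.663864,  e^(−rT) = 0.946114
E₀ = V₀·N(d₁) − D·e^(−rT)·N(d₂)
   = 522.7185·0.922425 − 219.9680·0.946114·0.663864 = 344.008445
B₀ = V₀ − E₀ = 522.7185 − 344.008445 = 178.710055
e^(−λT) = (B₀·e^(rT)/D − 0.5)/(1 − 0.5) = (178.7101·1.056955/219.9680 − 0.5)/0.5 = 0.71741875
λ = −ln(0.71741875)/3.9566 = 0.083935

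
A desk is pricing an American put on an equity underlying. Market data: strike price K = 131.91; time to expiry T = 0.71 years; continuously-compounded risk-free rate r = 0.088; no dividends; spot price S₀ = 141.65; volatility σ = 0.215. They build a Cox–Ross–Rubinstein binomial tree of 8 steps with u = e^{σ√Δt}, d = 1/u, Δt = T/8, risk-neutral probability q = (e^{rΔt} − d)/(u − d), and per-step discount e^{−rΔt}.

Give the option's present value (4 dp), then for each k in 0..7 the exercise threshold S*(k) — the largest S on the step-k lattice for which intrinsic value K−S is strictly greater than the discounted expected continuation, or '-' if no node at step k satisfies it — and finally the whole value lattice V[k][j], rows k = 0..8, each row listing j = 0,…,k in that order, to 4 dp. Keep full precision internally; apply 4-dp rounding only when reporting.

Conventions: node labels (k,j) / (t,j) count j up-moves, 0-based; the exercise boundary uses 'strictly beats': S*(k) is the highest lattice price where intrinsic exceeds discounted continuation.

price = 3.7435
boundary = - - - - 109.6351 116.8870 109.6351 116.8870
tree:
3.7435
6.1484 1.7909
9.8017 3.1887 0.6505
15.0855 5.5342 1.2777 0.1365
22.2749 9.3041 2.4685 0.3025 0.0000
29.0770 15.0230 4.6664 0.6702 0.0000 0.0000
35.4570 22.2749 8.5599 1.4851 0.0000 0.0000 0.0000
41.4411 29.0770 15.0230 3.2906 0.0000 0.0000 0.0000 0.0000
47.0541 35.4570 22.2749 7.2914 0.0000 0.0000 0.0000 0.0000 0.0000

Δt=0.08875, u=1.06615, d=0.93796, q=0.54516, disc=e^(-rΔt)=0.99222
k=8 terminal: V=max(K-S,0) → 47.0541 35.4570 22.2749 7.2914 0.0000 0.0000 0.0000 0.0000 0.0000
k=7: j=0 S=90.4689 intr=41.4411 cont=40.4149 V=41.4411[EX]; j=1 S=102.8330 intr=29.0770 cont=28.0508 V=29.0770[EX]; j=2 S=116.8870 intr=15.0230 cont=13.9968 V=15.0230[EX]; j=3 S=132.8617 intr=0.0000 cont=3.2906 V=3.2906[hold]; j=4 S=151.0196 intr=0.0000 cont=0.0000 V=0.0000[hold]; j=5 S=171.6591 intr=0.0000 cont=0.0000 V=0.0000[hold]; j=6 S=195.1194 intr=0.0000 cont=0.0000 V=0.0000[hold]; j=7 S=221.7860 intr=0.0000 cont=0.0000 V=0.0000[hold]  S*(7)=116.8870
k=6: j=0 S=96.4530 intr=35.4570 cont=34.4308 V=35.4570[EX]; j=1 S=109.6351 intr=22.2749 cont=21.2487 V=22.2749[EX]; j=2 S=124.6186 intr=7.2914 cont=8.5599 V=8.5599[hold]; j=3 S=141.6500 intr=0.0000 cont=1.4851 V=1.4851[hold]; j=4 S=161.0090 intr=0.0000 cont=0.0000 V=0.0000[hold]; j=5 S=183.0138 intr=0.0000 cont=0.0000 V=0.0000[hold]; j=6 S=208.0258 intr=0.0000 cont=0.0000 V=0.0000[hold]  S*(6)=109.6351
k=5: j=0 S=102.8330 intr=29.0770 cont=28.0508 V=29.0770[EX]; j=1 S=116.8870 intr=15.0230 cont=14.6830 V=15.0230[EX]; j=2 S=132.8617 intr=0.0000 cont=4.6664 V=4.6664[hold]; j=3 S=151.0196 intr=0.0000 cont=0.6702 V=0.6702[hold]; j=4 S=171.6591 intr=0.0000 cont=0.0000 V=0.0000[hold]; j=5 S=195.1194 intr=0.0000 cont=0.0000 V=0.0000[hold]  S*(5)=116.8870
k=4: j=0 S=109.6351 intr=22.2749 cont=21.2487 V=22.2749[EX]; j=1 S=124.6186 intr=7.2914 cont=9.3041 V=9.3041[hold]; j=2 S=141.6500 intr=0.0000 cont=2.4685 V=2.4685[hold]; j=3 S=161.0090 intr=0.0000 cont=0.3025 V=0.3025[hold]; j=4 S=183.0138 intr=0.0000 cont=0.0000 V=0.0000[hold]  S*(4)=109.6351
k=3: j=0 S=116.8870 intr=15.0230 cont=15.0855 V=15.0855[hold]; j=1 S=132.8617 intr=0.0000 cont=5.5342 V=5.5342[hold]; j=2 S=151.0196 intr=0.0000 cont=1.2777 V=1.2777[hold]; j=3 S=171.6591 intr=0.0000 cont=0.1365 V=0.1365[hold]  S*(3)=-
k=2: j=0 S=124.6186 intr=7.2914 cont=9.8017 V=9.8017[hold]; j=1 S=141.6500 intr=0.0000 cont=3.1887 V=3.1887[hold]; j=2 S=161.0090 intr=0.0000 cont=0.6505 V=0.6505[hold]  S*(2)=-
k=1: j=0 S=132.8617 intr=0.0000 cont=6.1484 V=6.1484[hold]; j=1 S=151.0196 intr=0.0000 cont=1.7909 V=1.7909[hold]  S*(1)=-
k=0: j=0 S=141.6500 intr=0.0000 cont=3.7435 V=3.7435[hold]  S*(0)=-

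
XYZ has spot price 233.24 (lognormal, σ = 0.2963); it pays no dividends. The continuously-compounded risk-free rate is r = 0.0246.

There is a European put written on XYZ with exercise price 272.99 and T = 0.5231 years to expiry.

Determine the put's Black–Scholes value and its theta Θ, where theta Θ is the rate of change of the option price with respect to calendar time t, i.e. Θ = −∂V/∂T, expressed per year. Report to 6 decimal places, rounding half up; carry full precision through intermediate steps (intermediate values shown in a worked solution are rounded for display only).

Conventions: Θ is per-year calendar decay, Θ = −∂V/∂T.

σ√T = 0.2963·√0.5231 = 0.214301
d₁ = (ln(S/K) + (r+σ²/2)T) / (σ√T) = (ln(233.24/272.99) + (0.0246+0.2963²/2)·0.5231) / 0.214301 = (-0.157367 + 0.035831) / 0.214301 = -0.567130
d₂ = d₁ − σ√T = -0.567130 − 0.214301 = -0.781431
e^{−rT} = 0.987214
N(−d₁) = 0.714687,  N(−d₂) = 0.782725
Put price V = K·e^{−rT}·N(−d₂) − S·N(−d₁) = 210.944205 − 166.693621 = 44.250584
φ(d₁) = (1/√(2π))·e^{−d₁²/2} = 0.339678
Θ = −S·φ(d₁)·σ/(2√T) + r·K·e^{−rT}·N(−d₂) = −16.228557 + 5.189227 = -11.039329

price = 44.250584
Θ = -11.039329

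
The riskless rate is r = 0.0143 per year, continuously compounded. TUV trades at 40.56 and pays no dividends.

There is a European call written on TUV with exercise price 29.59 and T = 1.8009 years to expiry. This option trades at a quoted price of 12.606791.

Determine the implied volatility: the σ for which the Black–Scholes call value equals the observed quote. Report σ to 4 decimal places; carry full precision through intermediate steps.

At σ = 0.2469 the Black–Scholes value reproduces the quote:
σ√T = 0.2469·√1.8009 = 0.331334
d₁ = (ln(S/K) + (r+σ²/2)T) / (σ√T) = (ln(40.56/29.59) + (0.0143+0.2469²/2)·1.8009) / 0.331334 = (0.315346 + 0.080644) / 0.331334 = 1.195138
d₂ = d₁ − σ√T = 1.195138 − 0.331334 = 0.863804
e^{−rT} = 0.974576
N(d₁) = 0.883983,  N(d₂) = 0.806152
V = S·N(d₁) − K·e^{−rT}·N(d₂) = 35.854371 − 23.247580 = 12.606791 (matching the quote); vega is positive throughout, so no other σ reproduces this price

sigma = 0.2469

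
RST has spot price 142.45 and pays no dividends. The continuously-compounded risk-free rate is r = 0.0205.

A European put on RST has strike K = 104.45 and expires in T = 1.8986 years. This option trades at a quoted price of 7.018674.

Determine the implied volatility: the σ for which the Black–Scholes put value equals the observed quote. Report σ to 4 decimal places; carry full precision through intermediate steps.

sigma = 0.3343

At σ = 0.3343 the Black–Scholes value reproduces the quote:
σ√T = 0.3343·√1.8986 = 0.460631
d₁ = (ln(S/K) + (r+σ²/2)T) / (σ√T) = (ln(142.45/104.45) + (0.0205+0.3343²/2)·1.8986) / 0.460631 = (0.310283 + 0.145012) / 0.460631 = 0.988414
d₂ = d₁ − σ√T = 0.988414 − 0.460631 = 0.527784
e^{−rT} = 0.961826
N(−d₁) = 0.161475,  N(−d₂) = 0.298825
V = K·e^{−rT}·N(−d₂) − S·N(−d₁) = 30.020765 − 23.002092 = 7.018674 (equal to the quote); since ∂V/∂σ > 0 for all σ, the implied volatility is unique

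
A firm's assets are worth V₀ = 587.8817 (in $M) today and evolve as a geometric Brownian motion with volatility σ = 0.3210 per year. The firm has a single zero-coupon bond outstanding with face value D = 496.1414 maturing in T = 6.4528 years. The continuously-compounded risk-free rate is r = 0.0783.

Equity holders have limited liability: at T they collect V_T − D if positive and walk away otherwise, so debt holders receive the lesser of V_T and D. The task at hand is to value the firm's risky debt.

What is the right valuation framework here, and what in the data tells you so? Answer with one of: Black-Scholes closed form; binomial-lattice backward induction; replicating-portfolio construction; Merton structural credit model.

framework: Merton structural credit model

Key observation: the data describe a firm's assets (V₀ = 587.8817, GBM) and a single zero-coupon debt of face 496.1414, so credit quantities follow from equity-as-call in the structural model.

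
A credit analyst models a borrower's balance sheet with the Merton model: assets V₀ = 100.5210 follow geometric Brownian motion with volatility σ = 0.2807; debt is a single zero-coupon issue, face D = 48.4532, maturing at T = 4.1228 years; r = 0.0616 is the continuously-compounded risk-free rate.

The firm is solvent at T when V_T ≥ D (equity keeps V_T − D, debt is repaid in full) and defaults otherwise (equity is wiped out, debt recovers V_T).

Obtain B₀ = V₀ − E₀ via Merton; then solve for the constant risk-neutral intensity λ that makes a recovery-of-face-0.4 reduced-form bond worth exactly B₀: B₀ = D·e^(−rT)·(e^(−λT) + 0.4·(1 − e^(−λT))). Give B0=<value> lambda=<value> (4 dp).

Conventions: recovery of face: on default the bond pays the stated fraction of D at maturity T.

Apply the equity-as-call identities (strike 48.4532, horizon 4.1228 years):
d₁ = [ln(V₀/D) + (r + σ²/2)T] / (σ√T)
   = [ln(100.5210/48.4532) + (0.0616 + 0.5·0.2807²)·4.1228] / (0.2807·√4.1228)
   = [0.729768 + 0.416387] / 0.569952 = 2.010967
d₂ = d₁ − σ√T = 2.010967 − 0.569952 = 1.441015
N(d₁) = 0.977836,  N(d₂) = 0.925210,  e^(−rT) = 0.775719
E₀ = V₀·N(d₁) − D·e^(−rT)·N(d₂)
   = 100.5210·0.977836 − 48.4532·0.775719·0.925210 = 63.517994
B₀ = V₀ − E₀ = 100.5210 − 63.517994 = 37.003006
e^(−λT) = (B₀·e^(rT)/D − 0.4)/(1 − 0.4) = (37.0030·1.289126/48.4532 − 0.4)/0.6 = 0.97414446
λ = −ln(0.97414446)/4.1228 = 0.006354

B0=37.0030 lambda=0.0064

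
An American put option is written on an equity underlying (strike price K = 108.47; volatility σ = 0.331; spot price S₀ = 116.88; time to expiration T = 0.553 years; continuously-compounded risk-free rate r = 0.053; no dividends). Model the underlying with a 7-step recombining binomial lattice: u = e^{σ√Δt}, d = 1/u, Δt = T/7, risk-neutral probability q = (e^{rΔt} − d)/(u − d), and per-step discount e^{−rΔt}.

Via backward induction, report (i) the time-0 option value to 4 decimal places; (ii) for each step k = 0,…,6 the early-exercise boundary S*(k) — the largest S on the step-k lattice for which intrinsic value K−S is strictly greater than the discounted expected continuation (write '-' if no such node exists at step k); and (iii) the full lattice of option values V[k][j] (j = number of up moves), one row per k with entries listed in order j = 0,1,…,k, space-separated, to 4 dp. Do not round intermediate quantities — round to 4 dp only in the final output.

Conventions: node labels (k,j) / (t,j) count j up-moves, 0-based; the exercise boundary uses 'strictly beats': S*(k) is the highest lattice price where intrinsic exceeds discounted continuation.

params: Δt=0.07900 u=1.09750 d=0.91116 q=0.49928 e^(-rΔt)=0.99582
t_7 payoffs: 47.5288 35.0660 20.0546 1.9733 0.0000 0.0000 0.0000 0.0000
t_6: node(6,0) S=66.8829 payoff=41.5871 vs cont=41.1338 → 41.5871 [stop]  node(6,1) S=80.5608 payoff=27.9092 vs cont=27.4560 → 27.9092 [stop]  node(6,2) S=97.0358 payoff=11.4342 vs cont=10.9810 → 11.4342 [stop]  node(6,3) S=116.8800 payoff=0.0000 vs cont=0.9840 → 0.9840 [wait]  node(6,4) S=140.7824 payoff=0.0000 vs cont=0.0000 → 0.0000 [wait]  node(6,5) S=169.5730 payoff=0.0000 vs cont=0.0000 → 0.0000 [wait]  node(6,6) S=204.2514 payoff=0.0000 vs cont=0.0000 → 0.0000 [wait]  ⇒ S*(6)=97.0358
t_5: node(5,0) S=73.4040 payoff=35.0660 vs cont=34.6128 → 35.0660 [stop]  node(5,1) S=88.4154 payoff=20.0546 vs cont=19.6014 → 20.0546 [stop]  node(5,2) S=106.4967 payoff=1.9733 vs cont=6.1907 → 6.1907 [wait]  node(5,3) S=128.2757 payoff=0.0000 vs cont=0.4906 → 0.4906 [wait]  node(5,4) S=154.5086 payoff=0.0000 vs cont=0.0000 → 0.0000 [wait]  node(5,5) S=186.1062 payoff=0.0000 vs cont=0.0000 → 0.0000 [wait]  ⇒ S*(5)=88.4154
t_4: node(4,0) S=80.5608 payoff=27.9092 vs cont=27.4560 → 27.9092 [stop]  node(4,1) S=97.0358 payoff=11.4342 vs cont=13.0778 → 13.0778 [wait]  node(4,2) S=116.8800 payoff=0.0000 vs cont=3.3308 → 3.3308 [wait]  node(4,3) S=140.7824 payoff=0.0000 vs cont=0.2446 → 0.2446 [wait]  node(4,4) S=169.5730 payoff=0.0000 vs cont=0.0000 → 0.0000 [wait]  ⇒ S*(4)=80.5608
t_3: node(3,0) S=88.4154 payoff=20.0546 vs cont=20.4186 → 20.4186 [wait]  node(3,1) S=106.4967 payoff=1.9733 vs cont=8.1771 → 8.1771 [wait]  node(3,2) S=128.2757 payoff=0.0000 vs cont=1.7825 → 1.7825 [wait]  node(3,3) S=154.5086 payoff=0.0000 vs cont=0.1220 → 0.1220 [wait]  ⇒ S*(3)=-
t_2: node(2,0) S=97.0358 payoff=11.4342 vs cont=14.2469 → 14.2469 [wait]  node(2,1) S=116.8800 payoff=0.0000 vs cont=4.9636 → 4.9636 [wait]  node(2,2) S=140.7824 payoff=0.0000 vs cont=0.9495 → 0.9495 [wait]  ⇒ S*(2)=-
t_1: node(1,0) S=106.4967 payoff=1.9733 vs cont=9.5718 → 9.5718 [wait]  node(1,1) S=128.2757 payoff=0.0000 vs cont=2.9471 → 2.9471 [wait]  ⇒ S*(1)=-
t_0: node(0,0) S=116.8800 payoff=0.0000 vs cont=6.2381 → 6.2381 [wait]  ⇒ S*(0)=-

price = 6.2381
boundary = - - - - 80.5608 88.4154 97.0358
tree:
6.2381
9.5718 2.9471
14.2469 4.9636 0.9495
20.4186 8.1771 1.7825 0.1220
27.9092 13.0778 3.3308 0.2446 0.0000
35.0660 20.0546 6.1907 0.4906 0.0000 0.0000
41.5871 27.9092 11.4342 0.9840 0.0000 0.0000 0.0000
47.5288 35.0660 20.0546 1.9733 0.0000 0.0000 0.0000 0.0000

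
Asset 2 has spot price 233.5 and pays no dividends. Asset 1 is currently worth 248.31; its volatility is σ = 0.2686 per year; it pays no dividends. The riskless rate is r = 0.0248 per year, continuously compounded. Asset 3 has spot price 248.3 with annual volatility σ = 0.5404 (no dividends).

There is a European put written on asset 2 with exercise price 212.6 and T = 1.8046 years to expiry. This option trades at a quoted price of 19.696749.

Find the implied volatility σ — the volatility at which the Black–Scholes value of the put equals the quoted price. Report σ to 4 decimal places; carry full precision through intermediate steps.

At σ = 0.2806 the Black–Scholes value reproduces the quote:
σ√T = 0.2806·√1.8046 = 0.376945
d₁ = (ln(S/K) + (r+σ²/2)T) / (σ√T) = (ln(233.5/212.6) + (0.0248+0.2806²/2)·1.8046) / 0.376945 = (0.093770 + 0.115798) / 0.376945 = 0.555963
d₂ = d₁ − σ√T = 0.555963 − 0.376945 = 0.179018
e^{−rT} = 0.956233
N(−d₁) = 0.289118,  N(−d₂) = 0.428962
V = K·e^{−rT}·N(−d₂) − S·N(−d₁) = 87.205828 − 67.509079 = 19.696749 (the observed quote) — the price is monotone increasing in volatility, hence this σ is the only solution

sigma = 0.2806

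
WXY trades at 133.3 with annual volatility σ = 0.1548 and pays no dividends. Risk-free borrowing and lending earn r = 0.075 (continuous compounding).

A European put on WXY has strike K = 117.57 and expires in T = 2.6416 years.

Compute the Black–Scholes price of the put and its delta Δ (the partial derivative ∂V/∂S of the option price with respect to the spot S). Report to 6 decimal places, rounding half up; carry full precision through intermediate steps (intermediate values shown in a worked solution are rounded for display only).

σ√T = 0.1548·√2.6416 = 0.251596
d₁ = (ln(S/K) + (r+σ²/2)T) / (σ√T) = (ln(133.3/117.57) + (0.075+0.1548²/2)·2.6416) / 0.251596 = (0.125568 + 0.229770) / 0.251596 = 1.412336
d₂ = d₁ − σ√T = 1.412336 − 0.251596 = 1.160740
e^{−rT} = 0.820271
N(−d₁) = 0.078926,  N(−d₂) = 0.122874
Put price V = K·e^{−rT}·N(−d₂) − S·N(−d₁) = 11.849875 − 10.520772 = 1.329103
Δ = −N(−d₁) = -0.078926

price = 1.329103
Δ = -0.078926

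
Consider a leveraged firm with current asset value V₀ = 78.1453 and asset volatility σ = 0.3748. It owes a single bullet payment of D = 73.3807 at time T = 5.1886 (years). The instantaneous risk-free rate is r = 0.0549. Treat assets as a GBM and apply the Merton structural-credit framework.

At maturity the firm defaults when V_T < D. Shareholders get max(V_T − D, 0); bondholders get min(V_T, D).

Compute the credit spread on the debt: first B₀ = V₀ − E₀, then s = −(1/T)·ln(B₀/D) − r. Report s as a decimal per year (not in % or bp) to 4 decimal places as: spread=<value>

Apply the equity-as-call identities (strike 73.3807, horizon 5.1886 years):
d₁ = [ln(V₀/D) + (r + σ²/2)T] / (σ√T)
   = [ln(78.1453/73.3807) + (0.0549 + 0.5·0.3748²)·5.1886] / (0.3748·√5.1886)
   = [0.062909 + 0.649289] / 0.853738 = 0.834211
d₂ = d₁ − σ√T = 0.834211 − 0.853738 = -0.019527
N(d₁) = 0.797919,  N(d₂) = 0.492210,  e^(−rT) = 0.752124
E₀ = V₀·N(d₁) − D·e^(−rT)·N(d₂)
   = 78.1453·0.797919 − 73.3807·0.752124·0.492210 = 35.187849
B₀ = V₀ − E₀ = 78.1453 − 35.187849 = 42.957451
spread = −(1/T)·ln(B₀/D) − r = −(1/5.1886)·ln(42.957451/73.3807) − 0.0549 = 0.04829756

spread=0.0483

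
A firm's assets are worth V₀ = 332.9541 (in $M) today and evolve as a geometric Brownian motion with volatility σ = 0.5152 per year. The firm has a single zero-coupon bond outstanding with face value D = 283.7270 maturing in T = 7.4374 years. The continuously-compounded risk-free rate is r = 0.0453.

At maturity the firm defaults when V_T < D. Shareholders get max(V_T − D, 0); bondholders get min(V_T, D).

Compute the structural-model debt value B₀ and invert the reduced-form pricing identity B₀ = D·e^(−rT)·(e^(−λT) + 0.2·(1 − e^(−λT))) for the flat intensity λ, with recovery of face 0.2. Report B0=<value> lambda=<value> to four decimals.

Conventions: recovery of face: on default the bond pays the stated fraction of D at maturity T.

B0=122.0812 lambda=0.0923

Work the structural quantities from V₀ = 332.9541 against face 283.7270:
d₁ = [ln(V₀/D) + (r + σ²/2)T] / (σ√T)
   = [ln(332.9541/283.7270) + (0.0453 + 0.5·0.5152²)·7.4374] / (0.5152·√7.4374)
   = [0.159992 + 1.323973] / 1.405033 = 1.056178
d₂ = d₁ − σ√T = 1.056178 − 1.405033 = -0.348855
N(d₁) = 0.854557,  N(d₂) = 0.363599,  e^(−rT) = 0.713970
E₀ = V₀·N(d₁) − D·e^(−rT)·N(d₂)
   = 332.9541·0.854557 − 283.7270·0.713970·0.363599 = 210.872874
B₀ = V₀ − E₀ = 332.9541 − 210.872874 = 122.081226
e^(−λT) = (B₀·e^(rT)/D − 0.2)/(1 − 0.2) = (122.0812·1.400619/283.7270 − 0.2)/0.8 = 0.50331762
λ = −ln(0.50331762)/7.4374 = 0.092308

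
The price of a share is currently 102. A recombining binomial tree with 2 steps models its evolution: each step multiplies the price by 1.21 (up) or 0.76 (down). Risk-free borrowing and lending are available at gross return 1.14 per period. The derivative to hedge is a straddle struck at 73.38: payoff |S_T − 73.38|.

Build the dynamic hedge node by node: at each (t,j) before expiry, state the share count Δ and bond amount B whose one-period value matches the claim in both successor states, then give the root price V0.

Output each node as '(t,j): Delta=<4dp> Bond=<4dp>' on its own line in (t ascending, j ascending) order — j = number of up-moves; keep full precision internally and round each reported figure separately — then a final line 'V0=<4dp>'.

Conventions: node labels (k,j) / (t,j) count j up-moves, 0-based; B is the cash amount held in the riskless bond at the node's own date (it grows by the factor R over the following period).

The replicating-portfolio and risk-neutral prices coincide; use p* = (1.14−0.76)/(1.21−0.76) = 0.8444 for the latter.
Terminal payoffs: V(2,0)=14.4648, V(2,1)=20.4192, V(2,2)=75.9582
(1,0): S=77.5200. Δ = (V_up−V_dn)/(S_up−S_dn) = (20.4192−14.4648)/(93.7992−58.9152) = 0.1707. V = [p*·20.4192 + (1−p*)·14.4648]/1.14 = 17.0991. B = V − Δ·S = 3.8671.
(1,1): S=123.4200. Δ = (V_up−V_dn)/(S_up−S_dn) = (75.9582−20.4192)/(149.3382−93.7992) = 1.0000. V = [p*·75.9582 + (1−p*)·20.4192]/1.14 = 59.0516. B = V − Δ·S = -64.3684.
(0,0): S=102.0000. Δ = (V_up−V_dn)/(S_up−S_dn) = (59.0516−17.0991)/(123.4200−77.5200) = 0.9140. V = [p*·59.0516 + (1−p*)·17.0991]/1.14 = 46.0751. B = V − Δ·S = -47.1526.
As a check, the time-0 holding Δ(0,0)·S0 + B(0,0) comes to 46.0751 — exactly V0.

(0,0): Delta=0.9140 Bond=-47.1526
(1,0): Delta=0.1707 Bond=3.8671
(1,1): Delta=1.0000 Bond=-64.3684
V0=46.0751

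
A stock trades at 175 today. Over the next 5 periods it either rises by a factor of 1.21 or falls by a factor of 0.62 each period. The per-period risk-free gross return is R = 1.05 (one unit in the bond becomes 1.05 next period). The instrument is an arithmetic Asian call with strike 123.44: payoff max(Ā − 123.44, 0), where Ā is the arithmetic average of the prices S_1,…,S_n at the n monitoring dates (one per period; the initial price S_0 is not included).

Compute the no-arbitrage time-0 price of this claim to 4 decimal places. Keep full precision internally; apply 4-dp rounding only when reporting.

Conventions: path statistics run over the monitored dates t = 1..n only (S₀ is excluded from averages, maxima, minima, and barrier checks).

With p* = (R−d)/(u−d) = 0.7288, sum probability × payoff across the paths and divide by R^5.
Enumerate all 2^5 = 32 price paths (U = up ×1.21, D = down ×0.62); each path with k up-moves has probability p*^k·(1−p*)^(5−k).
DDDDD: Ā=51.8737, payoff=0.0000, prob=0.001467
UDDDD: Ā=101.2373, payoff=0.0000, prob=0.003942
DUDDD: Ā=80.5873, payoff=0.0000, prob=0.003942
UUDDD: Ā=157.2752, payoff=33.8352, prob=0.010593
DDUDD: Ā=67.7843, payoff=0.0000, prob=0.003942
UDUDD: Ā=132.2887, payoff=8.8487, prob=0.010593
DUUDD: Ā=111.6387, payoff=0.0000, prob=0.010593
UUUDD: Ā=217.8756, payoff=94.4356, prob=0.028470
DDDUD: Ā=59.8464, payoff=0.0000, prob=0.003942
UDDUD: Ā=116.7971, payoff=0.0000, prob=0.010593
DUDUD: Ā=96.1471, payoff=0.0000, prob=0.010593
UUDUD: Ā=187.6419, payoff=64.2019, prob=0.028470
DDUUD: Ā=83.3441, payoff=0.0000, prob=0.010593
UDUUD: Ā=162.6554, payoff=39.2154, prob=0.028470
DUUUD: Ā=142.0054, payoff=18.5654, prob=0.028470
UUUUD: Ā=277.1396, payoff=153.6996, prob=0.076513
DDDDU: Ā=54.9250, payoff=0.0000, prob=0.003942
UDDDU: Ā=107.1923, payoff=0.0000, prob=0.010593
DUDDU: Ā=86.5423, payoff=0.0000, prob=0.010593
UUDDU: Ā=168.8971, payoff=45.4571, prob=0.028470
DDUDU: Ā=73.7393, payoff=0.0000, prob=0.010593
UDUDU: Ā=143.9106, payoff=20.4706, prob=0.028470
DUUDU: Ā=123.2606, payoff=0.0000, prob=0.028470
UUUDU: Ā=240.5569, payoff=117.1169, prob=0.076513
DDDUU: Ā=65.8014, payoff=0.0000, prob=0.010593
UDDUU: Ā=128.4189, payoff=4.9789, prob=0.028470
DUDUU: Ā=107.7689, payoff=0.0000, prob=0.028470
UUDUU: Ā=210.3232, payoff=86.8832, prob=0.076513
DDUUU: Ā=94.9659, payoff=0.0000, prob=0.028470
UDUUU: Ā=185.3367, payoff=61.8967, prob=0.076513
DUUUU: Ā=164.6867, payoff=41.2467, prob=0.076513
UUUUU: Ā=321.4047, payoff=197.9647, prob=0.205628
Price = Σ prob·payoff / R^5 = 84.599730 / 1.276282 = 66.2861

price = 66.2861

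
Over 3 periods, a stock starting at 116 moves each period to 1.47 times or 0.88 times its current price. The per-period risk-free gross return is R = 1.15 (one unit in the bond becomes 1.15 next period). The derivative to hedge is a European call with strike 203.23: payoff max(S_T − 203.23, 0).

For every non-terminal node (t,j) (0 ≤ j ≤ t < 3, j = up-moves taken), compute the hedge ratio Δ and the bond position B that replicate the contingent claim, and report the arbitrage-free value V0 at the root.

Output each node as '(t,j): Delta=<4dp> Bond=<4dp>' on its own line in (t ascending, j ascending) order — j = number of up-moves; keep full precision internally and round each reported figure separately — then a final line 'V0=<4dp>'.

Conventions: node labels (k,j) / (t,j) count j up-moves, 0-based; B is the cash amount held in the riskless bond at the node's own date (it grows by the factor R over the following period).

Under the risk-neutral measure, an up-move has probability p* = (R−d)/(u−d) = 0.4576 and values discount at R = 1.15.
At maturity the claim pays: V(3,0)=0.0000, V(3,1)=0.0000, V(3,2)=17.3547, V(3,3)=165.2467
Node (2,0) S=89.8304: V=(p*·0.0000+(1−p*)·0.0000)/1.15=0.0000; Δ=(0.0000−0.0000)/(132.0507−79.0508)=0.0000; B=V−Δ·S=0.0000
Node (2,1) S=150.0576: V=(p*·17.3547+(1−p*)·0.0000)/1.15=6.9061; Δ=(17.3547−0.0000)/(220.5847−132.0507)=0.1960; B=V−Δ·S=-22.5086
Node (2,2) S=250.6644: V=(p*·165.2467+(1−p*)·17.3547)/1.15=73.9427; Δ=(165.2467−17.3547)/(368.4767−220.5847)=1.0000; B=V−Δ·S=-176.7217
Node (1,0) S=102.0800: V=(p*·6.9061+(1−p*)·0.0000)/1.15=2.7482; Δ=(6.9061−0.0000)/(150.0576−89.8304)=0.1147; B=V−Δ·S=-8.9570
Node (1,1) S=170.5200: V=(p*·73.9427+(1−p*)·6.9061)/1.15=32.6816; Δ=(73.9427−6.9061)/(250.6644−150.0576)=0.6663; B=V−Δ·S=-80.9398
Node (0,0) S=116.0000: V=(p*·32.6816+(1−p*)·2.7482)/1.15=14.3013; Δ=(32.6816−2.7482)/(170.5200−102.0800)=0.4374; B=V−Δ·S=-36.4333
As a check, the time-0 holding Δ(0,0)·S0 + B(0,0) comes to 14.3013 — exactly V0.

(0,0): Delta=0.4374 Bond=-36.4333
(1,0): Delta=0.1147 Bond=-8.9570
(1,1): Delta=0.6663 Bond=-80.9398
(2,0): Delta=0.0000 Bond=0.0000
(2,1): Delta=0.1960 Bond=-22.5086
(2,2): Delta=1.0000 Bond=-176.7217
V0=14.3013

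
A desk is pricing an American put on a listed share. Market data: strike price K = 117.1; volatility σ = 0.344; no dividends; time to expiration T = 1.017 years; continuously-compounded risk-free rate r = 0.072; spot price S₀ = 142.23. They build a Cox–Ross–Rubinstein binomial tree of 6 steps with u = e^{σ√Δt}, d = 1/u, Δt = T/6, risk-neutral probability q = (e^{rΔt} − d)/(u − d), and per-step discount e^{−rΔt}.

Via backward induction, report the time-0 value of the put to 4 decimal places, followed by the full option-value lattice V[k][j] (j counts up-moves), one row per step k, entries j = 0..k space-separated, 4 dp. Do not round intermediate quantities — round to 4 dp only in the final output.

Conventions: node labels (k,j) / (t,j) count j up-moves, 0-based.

Δt=0.16950  u=1.15215  d=0.86795  q=0.50786  discount=0.98787
step 6 (expiry): payoffs max(K−S,0) = 56.2940 36.3837 9.9539 0.0000 0.0000 0.0000 0.0000
k=5: (k=5,j=0): S=70.0574, K−S=47.0426, hold=45.6222 ⇒ V=47.0426 exercise | (k=5,j=1): S=92.9970, K−S=24.1030, hold=22.6826 ⇒ V=24.1030 exercise | (k=5,j=2): S=123.4479, K−S=0.0000, hold=4.8393 ⇒ V=4.8393 continue | (k=5,j=3): S=163.8697, K−S=0.0000, hold=0.0000 ⇒ V=0.0000 continue | (k=5,j=4): S=217.5272, K−S=0.0000, hold=0.0000 ⇒ V=0.0000 continue | (k=5,j=5): S=288.7542, K−S=0.0000, hold=0.0000 ⇒ V=0.0000 continue
k=4: (k=4,j=0): S=80.7163, K−S=36.3837, hold=34.9633 ⇒ V=36.3837 exercise | (k=4,j=1): S=107.1461, K−S=9.9539, hold=14.1461 ⇒ V=14.1461 continue | (k=4,j=2): S=142.2300, K−S=0.0000, hold=2.3527 ⇒ V=2.3527 continue | (k=4,j=3): S=188.8018, K−S=0.0000, hold=0.0000 ⇒ V=0.0000 continue | (k=4,j=4): S=250.6230, K−S=0.0000, hold=0.0000 ⇒ V=0.0000 continue
k=3: (k=3,j=0): S=92.9970, K−S=24.1030, hold=24.7858 ⇒ V=24.7858 continue | (k=3,j=1): S=123.4479, K−S=0.0000, hold=8.0578 ⇒ V=8.0578 continue | (k=3,j=2): S=163.8697, K−S=0.0000, hold=1.1438 ⇒ V=1.1438 continue | (k=3,j=3): S=217.5272, K−S=0.0000, hold=0.0000 ⇒ V=0.0000 continue
k=2: (k=2,j=0): S=107.1461, K−S=9.9539, hold=16.0928 ⇒ V=16.0928 continue | (k=2,j=1): S=142.2300, K−S=0.0000, hold=4.4914 ⇒ V=4.4914 continue | (k=2,j=2): S=188.8018, K−S=0.0000, hold=0.5561 ⇒ V=0.5561 continue
k=1: (k=1,j=0): S=123.4479, K−S=0.0000, hold=10.0772 ⇒ V=10.0772 continue | (k=1,j=1): S=163.8697, K−S=0.0000, hold=2.4626 ⇒ V=2.4626 continue
k=0: (k=0,j=0): S=142.2300, K−S=0.0000, hold=6.1347 ⇒ V=6.1347 continue

price = 6.1347
tree:
6.1347
10.0772 2.4626
16.0928 4.4914 0.5561
24.7858 8.0578 1.1438 0.0000
36.3837 14.1461 2.3527 0.0000 0.0000
47.0426 24.1030 4.8393 0.0000 0.0000 0.0000
56.2940 36.3837 9.9539 0.0000 0.0000 0.0000 0.0000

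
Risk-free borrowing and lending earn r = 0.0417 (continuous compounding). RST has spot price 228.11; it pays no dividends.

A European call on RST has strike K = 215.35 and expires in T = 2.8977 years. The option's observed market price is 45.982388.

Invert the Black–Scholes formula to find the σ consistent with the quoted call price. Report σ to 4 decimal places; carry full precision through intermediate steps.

At σ = 0.1600 the Black–Scholes value reproduces the quote:
σ√T = 0.16·√2.8977 = 0.272362
d₁ = (ln(S/K) + (r+σ²/2)T) / (σ√T) = (ln(228.11/215.35) + (0.0417+0.16²/2)·2.8977) / 0.272362 = (0.057563 + 0.157925) / 0.272362 = 0.791182
d₂ = d₁ − σ√T = 0.791182 − 0.272362 = 0.518820
e^{−rT} = 0.886181
N(d₁) = 0.785581,  N(d₂) = 0.698057
V = S·N(d₁) − K·e^{−rT}·N(d₂) = 179.198907 − 133.216519 = 45.982388 (the observed quote) — the price is monotone increasing in volatility, hence this σ is the only solution

sigma = 0.1600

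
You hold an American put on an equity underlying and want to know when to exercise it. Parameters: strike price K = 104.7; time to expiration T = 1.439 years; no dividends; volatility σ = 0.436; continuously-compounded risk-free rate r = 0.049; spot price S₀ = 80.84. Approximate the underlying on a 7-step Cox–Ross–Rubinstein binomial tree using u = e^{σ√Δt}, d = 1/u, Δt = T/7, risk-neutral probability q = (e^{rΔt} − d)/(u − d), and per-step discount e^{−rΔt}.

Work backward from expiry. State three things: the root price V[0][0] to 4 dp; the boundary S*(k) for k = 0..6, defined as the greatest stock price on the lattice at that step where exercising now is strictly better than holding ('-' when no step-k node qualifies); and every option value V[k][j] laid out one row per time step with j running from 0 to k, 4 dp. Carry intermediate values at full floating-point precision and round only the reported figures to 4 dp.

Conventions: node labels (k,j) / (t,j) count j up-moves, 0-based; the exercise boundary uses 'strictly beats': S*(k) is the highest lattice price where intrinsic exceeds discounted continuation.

price = 29.8012
boundary = - - 54.4404 44.6755 54.4404 66.3398 80.8400
tree:
29.8012
39.3645 19.9148
50.2596 28.2164 11.2059
60.0245 38.5265 17.4748 4.5481
68.0379 50.2596 26.4386 7.9858 0.8633
74.6140 60.0245 38.3602 13.8864 1.6647 0.0000
80.0105 68.0379 50.2596 23.8600 3.2101 0.0000 0.0000
84.4390 74.6140 60.0245 38.3602 6.1904 0.0000 0.0000 0.0000

params: Δt=0.20557 u=1.21858 d=0.82063 q=0.47618 e^(-rΔt)=0.98998
t_7 payoffs: 84.4390 74.6140 60.0245 38.3602 6.1904 0.0000 0.0000 0.0000
t_6: node(6,0) S=24.6895 payoff=80.0105 vs cont=78.9612 → 80.0105 [stop]  node(6,1) S=36.6621 payoff=68.0379 vs cont=66.9886 → 68.0379 [stop]  node(6,2) S=54.4404 payoff=50.2596 vs cont=49.2102 → 50.2596 [stop]  node(6,3) S=80.8400 payoff=23.8600 vs cont=22.8107 → 23.8600 [stop]  node(6,4) S=120.0414 payoff=0.0000 vs cont=3.2101 → 3.2101 [wait]  node(6,5) S=178.2525 payoff=0.0000 vs cont=0.0000 → 0.0000 [wait]  node(6,6) S=264.6917 payoff=0.0000 vs cont=0.0000 → 0.0000 [wait]  ⇒ S*(6)=80.8400
t_5: node(5,0) S=30.0860 payoff=74.6140 vs cont=73.5646 → 74.6140 [stop]  node(5,1) S=44.6755 payoff=60.0245 vs cont=58.9752 → 60.0245 [stop]  node(5,2) S=66.3398 payoff=38.3602 vs cont=37.3109 → 38.3602 [stop]  node(5,3) S=98.5096 payoff=6.1904 vs cont=13.8864 → 13.8864 [wait]  node(5,4) S=146.2795 payoff=0.0000 vs cont=1.6647 → 1.6647 [wait]  node(5,5) S=217.2141 payoff=0.0000 vs cont=0.0000 → 0.0000 [wait]  ⇒ S*(5)=66.3398
t_4: node(4,0) S=36.6621 payoff=68.0379 vs cont=66.9886 → 68.0379 [stop]  node(4,1) S=54.4404 payoff=50.2596 vs cont=49.2102 → 50.2596 [stop]  node(4,2) S=80.8400 payoff=23.8600 vs cont=26.4386 → 26.4386 [wait]  node(4,3) S=120.0414 payoff=0.0000 vs cont=7.9858 → 7.9858 [wait]  node(4,4) S=178.2525 payoff=0.0000 vs cont=0.8633 → 0.8633 [wait]  ⇒ S*(4)=54.4404
t_3: node(3,0) S=44.6755 payoff=60.0245 vs cont=58.9752 → 60.0245 [stop]  node(3,1) S=66.3398 payoff=38.3602 vs cont=38.5265 → 38.5265 [wait]  node(3,2) S=98.5096 payoff=6.1904 vs cont=17.4748 → 17.4748 [wait]  node(3,3) S=146.2795 payoff=0.0000 vs cont=4.5481 → 4.5481 [wait]  ⇒ S*(3)=44.6755
t_2: node(2,0) S=54.4404 payoff=50.2596 vs cont=49.2886 → 50.2596 [stop]  node(2,1) S=80.8400 payoff=23.8600 vs cont=28.2164 → 28.2164 [wait]  node(2,2) S=120.0414 payoff=0.0000 vs cont=11.2059 → 11.2059 [wait]  ⇒ S*(2)=54.4404
t_1: node(1,0) S=66.3398 payoff=38.3602 vs cont=39.3645 → 39.3645 [wait]  node(1,1) S=98.5096 payoff=6.1904 vs cont=19.9148 → 19.9148 [wait]  ⇒ S*(1)=-
t_0: node(0,0) S=80.8400 payoff=23.8600 vs cont=29.8012 → 29.8012 [wait]  ⇒ S*(0)=-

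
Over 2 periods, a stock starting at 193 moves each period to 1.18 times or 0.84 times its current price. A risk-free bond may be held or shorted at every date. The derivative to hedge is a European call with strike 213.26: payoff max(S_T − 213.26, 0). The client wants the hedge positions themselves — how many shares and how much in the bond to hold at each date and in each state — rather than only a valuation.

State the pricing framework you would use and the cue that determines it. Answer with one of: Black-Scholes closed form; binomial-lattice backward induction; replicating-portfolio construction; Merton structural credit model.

Key observation: the mandate to exhibit the hedge at every date and state singles out the replicating-portfolio construction on the 2-period tree with factors 1.18 and 0.84 from 193.

framework: replicating-portfolio construction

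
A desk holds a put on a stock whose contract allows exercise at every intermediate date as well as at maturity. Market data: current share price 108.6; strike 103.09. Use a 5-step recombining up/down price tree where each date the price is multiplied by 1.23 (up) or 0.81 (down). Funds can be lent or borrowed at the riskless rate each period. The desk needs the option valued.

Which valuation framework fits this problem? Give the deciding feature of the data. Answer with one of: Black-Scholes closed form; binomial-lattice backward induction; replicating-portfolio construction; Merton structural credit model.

framework: binomial-lattice backward induction

Key observation: the defining feature is the embedded early-exercise option across 5 discrete dates on the spot-108.6 tree; pricing the strike-103.09 put means working backward with an exercise test at every node.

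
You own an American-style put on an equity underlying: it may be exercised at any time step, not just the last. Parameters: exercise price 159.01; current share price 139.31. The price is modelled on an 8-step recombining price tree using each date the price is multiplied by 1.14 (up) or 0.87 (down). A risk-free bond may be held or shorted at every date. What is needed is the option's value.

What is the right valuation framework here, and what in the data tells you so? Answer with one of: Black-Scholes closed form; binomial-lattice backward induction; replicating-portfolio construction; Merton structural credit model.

Key observation: the defining feature is the embedded early-exercise option across 8 discrete dates on the spot-139.31 tree; pricing the strike-159.01 put means working backward with an exercise test at every node.

framework: binomial-lattice backward induction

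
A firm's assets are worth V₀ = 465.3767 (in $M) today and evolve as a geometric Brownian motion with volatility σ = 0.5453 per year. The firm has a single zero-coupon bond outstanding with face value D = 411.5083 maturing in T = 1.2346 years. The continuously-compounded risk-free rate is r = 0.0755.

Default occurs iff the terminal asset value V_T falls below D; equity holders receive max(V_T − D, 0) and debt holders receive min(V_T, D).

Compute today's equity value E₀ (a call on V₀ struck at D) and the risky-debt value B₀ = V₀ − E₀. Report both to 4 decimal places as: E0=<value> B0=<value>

E0=151.3496 B0=314.0271

With assets at 465.3767 and a single debt payment of 411.5083 at 1.2346 years:
d₁ = [ln(V₀/D) + (r + σ²/2)T] / (σ√T)
   = [ln(465.3767/411.5083) + (0.0755 + 0.5·0.5453²)·1.2346] / (0.5453·√1.2346)
   = [0.123018 + 0.276768] / 0.605897 = 0.659825
d₂ = d₁ − σ√T = 0.659825 − 0.605897 = 0.053928
N(d₁) = 0.745317,  N(d₂) = 0.521504,  e^(−rT) = 0.911000
E₀ = V₀·N(d₁) − D·e^(−rT)·N(d₂)
   = 465.3767·0.745317 − 411.5083·0.911000·0.521504 = 151.349644
B₀ = V₀ − E₀ = 465.3767 − 151.349644 = 314.027056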